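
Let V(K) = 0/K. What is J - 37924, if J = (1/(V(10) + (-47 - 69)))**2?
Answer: -510305343/13456 ≈ -37924.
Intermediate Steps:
V(K) = 0
J = 1/13456 (J = (1/(0 + (-47 - 69)))**2 = (1/(0 - 116))**2 = (1/(-116))**2 = (-1/116)**2 = 1/13456 ≈ 7.4316e-5)
J - 37924 = 1/13456 - 37924 = -510305343/13456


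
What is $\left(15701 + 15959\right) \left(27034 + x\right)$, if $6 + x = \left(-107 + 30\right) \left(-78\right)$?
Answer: $1045856440$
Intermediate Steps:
$x = 6000$ ($x = -6 + \left(-107 + 30\right) \left(-78\right) = -6 - -6006 = -6 + 6006 = 6000$)
$\left(15701 + 15959\right) \left(27034 + x\right) = \left(15701 + 15959\right) \left(27034 + 6000\right) = 31660 \cdot 33034 = 1045856440$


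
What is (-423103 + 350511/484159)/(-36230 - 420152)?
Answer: 102424387433/110480726369 ≈ 0.92708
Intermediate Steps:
(-423103 + 350511/484159)/(-36230 - 420152) = (-423103 + 350511*(1/484159))/(-456382) = (-423103 + 350511/484159)*(-1/456382) = -204848774866/484159*(-1/456382) = 102424387433/110480726369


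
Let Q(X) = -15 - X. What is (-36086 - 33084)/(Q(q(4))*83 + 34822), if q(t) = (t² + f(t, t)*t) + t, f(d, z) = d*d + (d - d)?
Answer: -13834/5321 ≈ -2.5999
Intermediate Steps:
f(d, z) = d² (f(d, z) = d² + 0 = d²)
q(t) = t + t² + t³ (q(t) = (t² + t²*t) + t = (t² + t³) + t = t + t² + t³)
(-36086 - 33084)/(Q(q(4))*83 + 34822) = (-36086 - 33084)/((-15 - 4*(1 + 4 + 4²))*83 + 34822) = -69170/((-15 - 4*(1 + 4 + 16))*83 + 34822) = -69170/((-15 - 4*21)*83 + 34822) = -69170/((-15 - 1*84)*83 + 34822) = -69170/((-15 - 84)*83 + 34822) = -69170/(-99*83 + 34822) = -69170/(-8217 + 34822) = -69170/26605 = -69170*1/26605 = -13834/5321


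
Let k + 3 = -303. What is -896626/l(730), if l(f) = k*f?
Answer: 448313/111690 ≈ 4.0139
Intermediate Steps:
k = -306 (k = -3 - 303 = -306)
l(f) = -306*f
-896626/l(730) = -896626/((-306*730)) = -896626/(-223380) = -896626*(-1/223380) = 448313/111690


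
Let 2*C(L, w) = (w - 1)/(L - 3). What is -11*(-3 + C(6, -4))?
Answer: 253/6 ≈ 42.167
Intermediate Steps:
C(L, w) = (-1 + w)/(2*(-3 + L)) (C(L, w) = ((w - 1)/(L - 3))/2 = ((-1 + w)/(-3 + L))/2 = (-1 + w)/(2*(-3 + L)))
-11*(-3 + C(6, -4)) = -11*(-3 + (-1 - 4)/(2*(-3 + 6))) = -11*(-3 + (1/2)*(-5)/3) = -11*(-3 + (1/2)*(1/3)*(-5)) = -11*(-3 - 5/6) = -11*(-23/6) = 253/6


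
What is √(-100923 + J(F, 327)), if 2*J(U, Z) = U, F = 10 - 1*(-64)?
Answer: I*√100886 ≈ 317.63*I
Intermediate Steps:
F = 74 (F = 10 + 64 = 74)
J(U, Z) = U/2
√(-100923 + J(F, 327)) = √(-100923 + (½)*74) = √(-100923 + 37) = √(-100886) = I*√100886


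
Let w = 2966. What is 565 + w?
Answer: 3531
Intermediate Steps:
565 + w = 565 + 2966 = 3531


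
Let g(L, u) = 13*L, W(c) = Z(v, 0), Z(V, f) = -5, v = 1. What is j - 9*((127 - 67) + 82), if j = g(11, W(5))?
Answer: -1135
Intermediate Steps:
W(c) = -5
j = 143 (j = 13*11 = 143)
j - 9*((127 - 67) + 82) = 143 - 9*((127 - 67) + 82) = 143 - 9*(60 + 82) = 143 - 9*142 = 143 - 1278 = -1135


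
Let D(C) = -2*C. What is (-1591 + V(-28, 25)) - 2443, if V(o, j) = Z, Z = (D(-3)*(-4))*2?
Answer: -4082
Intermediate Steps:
Z = -48 (Z = (-2*(-3)*(-4))*2 = (6*(-4))*2 = -24*2 = -48)
V(o, j) = -48
(-1591 + V(-28, 25)) - 2443 = (-1591 - 48) - 2443 = -1639 - 2443 = -4082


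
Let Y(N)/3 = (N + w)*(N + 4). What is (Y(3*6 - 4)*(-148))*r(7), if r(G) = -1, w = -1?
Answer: 103896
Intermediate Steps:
Y(N) = 3*(-1 + N)*(4 + N) (Y(N) = 3*((N - 1)*(N + 4)) = 3*((-1 + N)*(4 + N)) = 3*(-1 + N)*(4 + N))
(Y(3*6 - 4)*(-148))*r(7) = ((-12 + 3*(3*6 - 4)**2 + 9*(3*6 - 4))*(-148))*(-1) = ((-12 + 3*(18 - 4)**2 + 9*(18 - 4))*(-148))*(-1) = ((-12 + 3*14**2 + 9*14)*(-148))*(-1) = ((-12 + 3*196 + 126)*(-148))*(-1) = ((-12 + 588 + 126)*(-148))*(-1) = (702*(-148))*(-1) = -103896*(-1) = 103896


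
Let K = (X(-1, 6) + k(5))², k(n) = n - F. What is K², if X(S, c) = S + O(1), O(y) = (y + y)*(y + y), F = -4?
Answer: 20736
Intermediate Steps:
O(y) = 4*y² (O(y) = (2*y)*(2*y) = 4*y²)
X(S, c) = 4 + S (X(S, c) = S + 4*1² = S + 4*1 = S + 4 = 4 + S)
k(n) = 4 + n (k(n) = n - 1*(-4) = n + 4 = 4 + n)
K = 144 (K = ((4 - 1) + (4 + 5))² = (3 + 9)² = 12² = 144)
K² = 144² = 20736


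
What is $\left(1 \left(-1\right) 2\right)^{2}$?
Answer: $4$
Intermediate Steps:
$\left(1 \left(-1\right) 2\right)^{2} = \left(\left(-1\right) 2\right)^{2} = \left(-2\right)^{2} = 4$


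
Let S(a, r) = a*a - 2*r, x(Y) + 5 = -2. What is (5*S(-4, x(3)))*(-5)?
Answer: -750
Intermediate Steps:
x(Y) = -7 (x(Y) = -5 - 2 = -7)
S(a, r) = a² - 2*r
(5*S(-4, x(3)))*(-5) = (5*((-4)² - 2*(-7)))*(-5) = (5*(16 + 14))*(-5) = (5*30)*(-5) = 150*(-5) = -750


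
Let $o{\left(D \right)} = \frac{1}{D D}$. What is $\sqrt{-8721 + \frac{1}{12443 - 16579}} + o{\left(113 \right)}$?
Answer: $\frac{1}{12769} + \frac{i \sqrt{37296438938}}{2068} \approx 7.8315 \cdot 10^{-5} + 93.386 i$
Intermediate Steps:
$o{\left(D \right)} = \frac{1}{D^{2}}$
$\sqrt{-8721 + \frac{1}{12443 - 16579}} + o{\left(113 \right)} = \sqrt{-8721 + \frac{1}{12443 - 16579}} + \frac{1}{12769} = \sqrt{-8721 + \frac{1}{-4136}} + \frac{1}{12769} = \sqrt{-8721 - \frac{1}{4136}} + \frac{1}{12769} = \sqrt{- \frac{36070057}{4136}} + \frac{1}{12769} = \frac{i \sqrt{37296438938}}{2068} + \frac{1}{12769} = \frac{1}{12769} + \frac{i \sqrt{37296438938}}{2068}$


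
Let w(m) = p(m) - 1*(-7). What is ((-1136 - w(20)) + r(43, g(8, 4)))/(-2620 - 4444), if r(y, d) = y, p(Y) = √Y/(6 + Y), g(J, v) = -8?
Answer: 275/1766 + √5/91832 ≈ 0.15574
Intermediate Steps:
p(Y) = √Y/(6 + Y)
w(m) = 7 + √m/(6 + m) (w(m) = √m/(6 + m) - 1*(-7) = √m/(6 + m) + 7 = 7 + √m/(6 + m))
((-1136 - w(20)) + r(43, g(8, 4)))/(-2620 - 4444) = ((-1136 - (42 + √20 + 7*20)/(6 + 20)) + 43)/(-2620 - 4444) = ((-1136 - (42 + 2*√5 + 140)/26) + 43)/(-7064) = ((-1136 - (182 + 2*√5)/26) + 43)*(-1/7064) = ((-1136 - (7 + √5/13)) + 43)*(-1/7064) = ((-1136 + (-7 - √5/13)) + 43)*(-1/7064) = ((-1143 - √5/13) + 43)*(-1/7064) = (-1100 - √5/13)*(-1/7064) = 275/1766 + √5/91832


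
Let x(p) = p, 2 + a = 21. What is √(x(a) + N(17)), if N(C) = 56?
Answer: 5*√3 ≈ 8.6602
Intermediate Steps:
a = 19 (a = -2 + 21 = 19)
√(x(a) + N(17)) = √(19 + 56) = √75 = 5*√3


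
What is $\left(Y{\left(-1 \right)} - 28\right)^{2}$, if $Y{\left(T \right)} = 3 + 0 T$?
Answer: $625$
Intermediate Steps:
$Y{\left(T \right)} = 3$ ($Y{\left(T \right)} = 3 + 0 = 3$)
$\left(Y{\left(-1 \right)} - 28\right)^{2} = \left(3 - 28\right)^{2} = \left(-25\right)^{2} = 625$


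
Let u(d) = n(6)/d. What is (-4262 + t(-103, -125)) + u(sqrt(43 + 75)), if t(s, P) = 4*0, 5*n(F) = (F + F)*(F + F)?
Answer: -4262 + 72*sqrt(118)/295 ≈ -4259.4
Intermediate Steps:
n(F) = 4*F**2/5 (n(F) = ((F + F)*(F + F))/5 = ((2*F)*(2*F))/5 = (4*F**2)/5 = 4*F**2/5)
u(d) = 144/(5*d) (u(d) = ((4/5)*6**2)/d = ((4/5)*36)/d = 144/(5*d))
t(s, P) = 0
(-4262 + t(-103, -125)) + u(sqrt(43 + 75)) = (-4262 + 0) + 144/(5*(sqrt(43 + 75))) = -4262 + 144/(5*(sqrt(118))) = -4262 + 144*(sqrt(118)/118)/5 = -4262 + 72*sqrt(118)/295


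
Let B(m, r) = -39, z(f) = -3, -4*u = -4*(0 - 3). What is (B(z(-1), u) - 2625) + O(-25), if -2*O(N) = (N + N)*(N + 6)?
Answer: -3139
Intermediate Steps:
u = -3 (u = -(-1)*(0 - 3) = -(-1)*(-3) = -1/4*12 = -3)
O(N) = -N*(6 + N) (O(N) = -(N + N)*(N + 6)/2 = -2*N*(6 + N)/2 = -N*(6 + N))
(B(z(-1), u) - 2625) + O(-25) = (-39 - 2625) - 1*(-25)*(6 - 25) = -2664 - 1*(-25)*(-19) = -2664 - 475 = -3139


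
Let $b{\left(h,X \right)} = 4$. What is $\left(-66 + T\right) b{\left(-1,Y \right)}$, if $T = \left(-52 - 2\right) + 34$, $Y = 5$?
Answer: $-344$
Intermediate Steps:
$T = -20$ ($T = -54 + 34 = -20$)
$\left(-66 + T\right) b{\left(-1,Y \right)} = \left(-66 - 20\right) 4 = \left(-86\right) 4 = -344$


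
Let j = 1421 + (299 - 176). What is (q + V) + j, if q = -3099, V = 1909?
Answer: 354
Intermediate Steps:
j = 1544 (j = 1421 + 123 = 1544)
(q + V) + j = (-3099 + 1909) + 1544 = -1190 + 1544 = 354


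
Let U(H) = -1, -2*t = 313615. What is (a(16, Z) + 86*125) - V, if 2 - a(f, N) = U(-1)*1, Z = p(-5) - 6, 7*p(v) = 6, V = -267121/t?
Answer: 3371767853/313615 ≈ 10751.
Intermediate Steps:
t = -313615/2 (t = -1/2*313615 = -313615/2 ≈ -1.5681e+5)
V = 534242/313615 (V = -267121/(-313615/2) = -267121*(-2/313615) = 534242/313615 ≈ 1.7035)
p(v) = 6/7 (p(v) = (1/7)*6 = 6/7)
Z = -36/7 (Z = 6/7 - 6 = -36/7 ≈ -5.1429)
a(f, N) = 3 (a(f, N) = 2 - (-1) = 2 - 1*(-1) = 2 + 1 = 3)
(a(16, Z) + 86*125) - V = (3 + 86*125) - 1*534242/313615 = (3 + 10750) - 534242/313615 = 10753 - 534242/313615 = 3371767853/313615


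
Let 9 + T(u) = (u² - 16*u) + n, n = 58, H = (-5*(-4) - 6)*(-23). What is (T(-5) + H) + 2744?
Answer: 2576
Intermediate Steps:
H = -322 (H = (20 - 6)*(-23) = 14*(-23) = -322)
T(u) = 49 + u² - 16*u (T(u) = -9 + ((u² - 16*u) + 58) = -9 + (58 + u² - 16*u) = 49 + u² - 16*u)
(T(-5) + H) + 2744 = ((49 + (-5)² - 16*(-5)) - 322) + 2744 = ((49 + 25 + 80) - 322) + 2744 = (154 - 322) + 2744 = -168 + 2744 = 2576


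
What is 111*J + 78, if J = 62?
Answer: 6960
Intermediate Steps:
111*J + 78 = 111*62 + 78 = 6882 + 78 = 6960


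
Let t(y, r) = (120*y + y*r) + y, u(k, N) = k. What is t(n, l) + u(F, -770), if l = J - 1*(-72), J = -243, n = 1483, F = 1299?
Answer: -72851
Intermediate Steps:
l = -171 (l = -243 - 1*(-72) = -243 + 72 = -171)
t(y, r) = 121*y + r*y (t(y, r) = (120*y + r*y) + y = 121*y + r*y)
t(n, l) + u(F, -770) = 1483*(121 - 171) + 1299 = 1483*(-50) + 1299 = -74150 + 1299 = -72851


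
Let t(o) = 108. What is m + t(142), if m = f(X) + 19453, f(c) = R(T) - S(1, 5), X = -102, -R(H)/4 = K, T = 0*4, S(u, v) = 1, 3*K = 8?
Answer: 58648/3 ≈ 19549.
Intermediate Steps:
K = 8/3 (K = (⅓)*8 = 8/3 ≈ 2.6667)
T = 0
R(H) = -32/3 (R(H) = -4*8/3 = -32/3)
f(c) = -35/3 (f(c) = -32/3 - 1*1 = -32/3 - 1 = -35/3)
m = 58324/3 (m = -35/3 + 19453 = 58324/3 ≈ 19441.)
m + t(142) = 58324/3 + 108 = 58648/3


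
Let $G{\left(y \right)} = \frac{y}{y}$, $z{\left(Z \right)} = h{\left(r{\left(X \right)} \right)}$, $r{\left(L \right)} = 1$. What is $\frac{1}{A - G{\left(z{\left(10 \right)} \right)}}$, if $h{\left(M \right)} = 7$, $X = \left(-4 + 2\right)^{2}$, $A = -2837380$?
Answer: $- \frac{1}{2837381} \approx -3.5244 \cdot 10^{-7}$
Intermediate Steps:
$X = 4$ ($X = \left(-2\right)^{2} = 4$)
$z{\left(Z \right)} = 7$
$G{\left(y \right)} = 1$
$\frac{1}{A - G{\left(z{\left(10 \right)} \right)}} = \frac{1}{-2837380 - 1} = \frac{1}{-2837381} = - \frac{1}{2837381}$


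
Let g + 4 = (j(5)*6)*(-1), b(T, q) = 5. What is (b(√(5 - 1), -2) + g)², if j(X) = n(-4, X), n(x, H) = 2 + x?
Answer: 169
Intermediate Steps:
j(X) = -2 (j(X) = 2 - 4 = -2)
g = 8 (g = -4 - 2*6*(-1) = -4 - 12*(-1) = -4 + 12 = 8)
(b(√(5 - 1), -2) + g)² = (5 + 8)² = 13² = 169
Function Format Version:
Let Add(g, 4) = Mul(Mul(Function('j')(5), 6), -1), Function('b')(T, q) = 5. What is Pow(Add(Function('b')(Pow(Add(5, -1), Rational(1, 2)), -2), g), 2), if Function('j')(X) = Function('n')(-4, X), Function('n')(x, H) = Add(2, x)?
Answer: 169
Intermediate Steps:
Function('j')(X) = -2 (Function('j')(X) = Add(2, -4) = -2)
g = 8 (g = Add(-4, Mul(Mul(-2, 6), -1)) = Add(-4, Mul(-12, -1)) = Add(-4, 12) = 8)
Pow(Add(Function('b')(Pow(Add(5, -1), Rational(1, 2)), -2), g), 2) = Pow(Add(5, 8), 2) = Pow(13, 2) = 169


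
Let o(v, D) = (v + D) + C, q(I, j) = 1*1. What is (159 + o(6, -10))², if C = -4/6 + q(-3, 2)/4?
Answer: 3441025/144 ≈ 23896.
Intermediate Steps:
q(I, j) = 1
C = -5/12 (C = -4/6 + 1/4 = -4*⅙ + 1*(¼) = -⅔ + ¼ = -5/12 ≈ -0.41667)
o(v, D) = -5/12 + D + v (o(v, D) = (v + D) - 5/12 = (D + v) - 5/12 = -5/12 + D + v)
(159 + o(6, -10))² = (159 + (-5/12 - 10 + 6))² = (159 - 53/12)² = (1855/12)² = 3441025/144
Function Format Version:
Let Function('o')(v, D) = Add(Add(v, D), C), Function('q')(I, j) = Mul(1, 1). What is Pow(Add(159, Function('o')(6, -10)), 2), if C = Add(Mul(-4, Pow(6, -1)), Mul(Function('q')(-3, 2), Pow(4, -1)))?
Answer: Rational(3441025, 144) ≈ 23896.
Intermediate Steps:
Function('q')(I, j) = 1
C = Rational(-5, 12) (C = Add(Mul(-4, Pow(6, -1)), Mul(1, Pow(4, -1))) = Add(Mul(-4, Rational(1, 6)), Mul(1, Rational(1, 4))) = Add(Rational(-2, 3), Rational(1, 4)) = Rational(-5, 12) ≈ -0.41667)
Function('o')(v, D) = Add(Rational(-5, 12), D, v) (Function('o')(v, D) = Add(Add(v, D), Rational(-5, 12)) = Add(Add(D, v), Rational(-5, 12)) = Add(Rational(-5, 12), D, v))
Pow(Add(159, Function('o')(6, -10)), 2) = Pow(Add(159, Add(Rational(-5, 12), -10, 6)), 2) = Pow(Add(159, Rational(-53, 12)), 2) = Pow(Rational(1855, 12), 2) = Rational(3441025, 144)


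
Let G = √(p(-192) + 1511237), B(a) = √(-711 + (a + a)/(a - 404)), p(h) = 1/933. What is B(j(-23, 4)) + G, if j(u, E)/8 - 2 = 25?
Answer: √1315515185826/933 + 15*I*√7003/47 ≈ 1229.3 + 26.708*I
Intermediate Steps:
p(h) = 1/933
j(u, E) = 216 (j(u, E) = 16 + 8*25 = 16 + 200 = 216)
B(a) = √(-711 + 2*a/(-404 + a)) (B(a) = √(-711 + (2*a)/(-404 + a)) = √(-711 + 2*a/(-404 + a)))
G = √1315515185826/933 (G = √(1/933 + 1511237) = √(1409984122/933) = √1315515185826/933 ≈ 1229.3)
B(j(-23, 4)) + G = √((287244 - 709*216)/(-404 + 216)) + √1315515185826/933 = √((287244 - 153144)/(-188)) + √1315515185826/933 = √(-1/188*134100) + √1315515185826/933 = √(-33525/47) + √1315515185826/933 = 15*I*√7003/47 + √1315515185826/933 = √1315515185826/933 + 15*I*√7003/47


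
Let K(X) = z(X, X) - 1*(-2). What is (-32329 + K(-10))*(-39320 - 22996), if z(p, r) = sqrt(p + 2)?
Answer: 2014489332 - 124632*I*sqrt(2) ≈ 2.0145e+9 - 1.7626e+5*I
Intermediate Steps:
z(p, r) = sqrt(2 + p)
K(X) = 2 + sqrt(2 + X) (K(X) = sqrt(2 + X) - 1*(-2) = sqrt(2 + X) + 2 = 2 + sqrt(2 + X))
(-32329 + K(-10))*(-39320 - 22996) = (-32329 + (2 + sqrt(2 - 10)))*(-39320 - 22996) = (-32329 + (2 + sqrt(-8)))*(-62316) = (-32329 + (2 + 2*I*sqrt(2)))*(-62316) = (-32327 + 2*I*sqrt(2))*(-62316) = 2014489332 - 124632*I*sqrt(2)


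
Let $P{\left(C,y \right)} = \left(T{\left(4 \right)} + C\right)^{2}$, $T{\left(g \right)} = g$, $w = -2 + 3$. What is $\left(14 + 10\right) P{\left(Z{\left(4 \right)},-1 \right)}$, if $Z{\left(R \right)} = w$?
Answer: $600$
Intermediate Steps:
$w = 1$
$Z{\left(R \right)} = 1$
$P{\left(C,y \right)} = \left(4 + C\right)^{2}$
$\left(14 + 10\right) P{\left(Z{\left(4 \right)},-1 \right)} = \left(14 + 10\right) \left(4 + 1\right)^{2} = 24 \cdot 5^{2} = 24 \cdot 25 = 600$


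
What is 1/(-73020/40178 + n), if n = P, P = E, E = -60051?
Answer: -20089/1206401049 ≈ -1.6652e-5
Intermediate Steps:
P = -60051
n = -60051
1/(-73020/40178 + n) = 1/(-73020/40178 - 60051) = 1/(-73020*1/40178 - 60051) = 1/(-36510/20089 - 60051) = 1/(-1206401049/20089) = -20089/1206401049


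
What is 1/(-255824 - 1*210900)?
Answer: -1/466724 ≈ -2.1426e-6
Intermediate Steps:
1/(-255824 - 1*210900) = 1/(-255824 - 210900) = 1/(-466724) = -1/466724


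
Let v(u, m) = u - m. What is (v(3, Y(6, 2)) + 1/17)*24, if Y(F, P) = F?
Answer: -1200/17 ≈ -70.588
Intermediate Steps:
(v(3, Y(6, 2)) + 1/17)*24 = ((3 - 1*6) + 1/17)*24 = ((3 - 6) + 1/17)*24 = (-3 + 1/17)*24 = -50/17*24 = -1200/17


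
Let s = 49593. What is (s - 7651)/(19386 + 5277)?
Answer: 41942/24663 ≈ 1.7006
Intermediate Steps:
(s - 7651)/(19386 + 5277) = (49593 - 7651)/(19386 + 5277) = 41942/24663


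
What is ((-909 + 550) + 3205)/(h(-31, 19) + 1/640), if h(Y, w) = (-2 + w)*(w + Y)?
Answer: -1821440/130559 ≈ -13.951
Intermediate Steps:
h(Y, w) = (-2 + w)*(Y + w)
((-909 + 550) + 3205)/(h(-31, 19) + 1/640) = ((-909 + 550) + 3205)/((19² - 2*(-31) - 2*19 - 31*19) + 1/640) = (-359 + 3205)/((361 + 62 - 38 - 589) + 1/640) = 2846/(-204 + 1/640) = 2846/(-130559/640) = 2846*(-640/130559) = -1821440/130559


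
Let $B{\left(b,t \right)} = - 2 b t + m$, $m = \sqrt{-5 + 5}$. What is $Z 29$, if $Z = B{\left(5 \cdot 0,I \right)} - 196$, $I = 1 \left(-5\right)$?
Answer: $-5684$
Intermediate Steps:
$m = 0$ ($m = \sqrt{0} = 0$)
$I = -5$
$B{\left(b,t \right)} = - 2 b t$ ($B{\left(b,t \right)} = - 2 b t + 0 = - 2 b t$)
$Z = -196$ ($Z = \left(-2\right) 5 \cdot 0 \left(-5\right) - 196 = \left(-2\right) 0 \left(-5\right) - 196 = 0 - 196 = -196$)
$Z 29 = \left(-196\right) 29 = -5684$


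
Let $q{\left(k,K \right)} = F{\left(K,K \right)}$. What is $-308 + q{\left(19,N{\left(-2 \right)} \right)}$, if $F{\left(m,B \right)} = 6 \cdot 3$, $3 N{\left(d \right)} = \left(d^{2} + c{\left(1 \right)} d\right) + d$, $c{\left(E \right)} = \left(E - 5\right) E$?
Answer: $-290$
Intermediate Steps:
$c{\left(E \right)} = E \left(-5 + E\right)$ ($c{\left(E \right)} = \left(-5 + E\right) E = E \left(-5 + E\right)$)
$N{\left(d \right)} = - d + \frac{d^{2}}{3}$ ($N{\left(d \right)} = \frac{\left(d^{2} + 1 \left(-5 + 1\right) d\right) + d}{3} = \frac{\left(d^{2} + 1 \left(-4\right) d\right) + d}{3} = \frac{\left(d^{2} - 4 d\right) + d}{3} = \frac{d^{2} - 3 d}{3} = - d + \frac{d^{2}}{3}$)
$F{\left(m,B \right)} = 18$
$q{\left(k,K \right)} = 18$
$-308 + q{\left(19,N{\left(-2 \right)} \right)} = -308 + 18 = -290$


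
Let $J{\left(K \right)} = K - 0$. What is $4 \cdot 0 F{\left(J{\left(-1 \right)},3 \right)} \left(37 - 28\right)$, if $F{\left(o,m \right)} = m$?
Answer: $0$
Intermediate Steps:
$J{\left(K \right)} = K$ ($J{\left(K \right)} = K + 0 = K$)
$4 \cdot 0 F{\left(J{\left(-1 \right)},3 \right)} \left(37 - 28\right) = 4 \cdot 0 \cdot 3 \left(37 - 28\right) = 0 \cdot 3 \cdot 9 = 0 \cdot 27 = 0$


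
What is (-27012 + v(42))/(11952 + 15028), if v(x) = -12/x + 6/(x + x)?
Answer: -378171/377720 ≈ -1.0012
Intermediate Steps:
v(x) = -9/x (v(x) = -12/x + 6/((2*x)) = -12/x + 6*(1/(2*x)) = -12/x + 3/x = -9/x)
(-27012 + v(42))/(11952 + 15028) = (-27012 - 9/42)/(11952 + 15028) = (-27012 - 9*1/42)/26980 = (-27012 - 3/14)*(1/26980) = -378171/14*1/26980 = -378171/377720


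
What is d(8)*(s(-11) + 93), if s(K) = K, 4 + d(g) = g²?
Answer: 4920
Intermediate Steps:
d(g) = -4 + g²
d(8)*(s(-11) + 93) = (-4 + 8²)*(-11 + 93) = (-4 + 64)*82 = 60*82 = 4920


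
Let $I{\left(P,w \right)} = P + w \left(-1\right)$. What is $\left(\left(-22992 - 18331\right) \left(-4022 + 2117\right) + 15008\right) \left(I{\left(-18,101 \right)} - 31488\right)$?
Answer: $-2488587354061$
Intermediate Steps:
$I{\left(P,w \right)} = P - w$
$\left(\left(-22992 - 18331\right) \left(-4022 + 2117\right) + 15008\right) \left(I{\left(-18,101 \right)} - 31488\right) = \left(\left(-22992 - 18331\right) \left(-4022 + 2117\right) + 15008\right) \left(\left(-18 - 101\right) - 31488\right) = \left(\left(-41323\right) \left(-1905\right) + 15008\right) \left(\left(-18 - 101\right) - 31488\right) = \left(78720315 + 15008\right) \left(-119 - 31488\right) = 78735323 \left(-31607\right) = -2488587354061$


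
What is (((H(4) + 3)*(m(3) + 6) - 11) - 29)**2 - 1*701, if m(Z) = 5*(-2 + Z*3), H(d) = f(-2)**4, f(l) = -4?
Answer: 111914540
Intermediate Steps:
H(d) = 256 (H(d) = (-4)**4 = 256)
m(Z) = -10 + 15*Z (m(Z) = 5*(-2 + 3*Z) = -10 + 15*Z)
(((H(4) + 3)*(m(3) + 6) - 11) - 29)**2 - 1*701 = (((256 + 3)*((-10 + 15*3) + 6) - 11) - 29)**2 - 1*701 = ((259*((-10 + 45) + 6) - 11) - 29)**2 - 701 = ((259*(35 + 6) - 11) - 29)**2 - 701 = ((259*41 - 11) - 29)**2 - 701 = ((10619 - 11) - 29)**2 - 701 = (10608 - 29)**2 - 701 = 10579**2 - 701 = 111915241 - 701 = 111914540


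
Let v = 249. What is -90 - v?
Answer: -339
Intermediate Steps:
-90 - v = -90 - 1*249 = -90 - 249 = -339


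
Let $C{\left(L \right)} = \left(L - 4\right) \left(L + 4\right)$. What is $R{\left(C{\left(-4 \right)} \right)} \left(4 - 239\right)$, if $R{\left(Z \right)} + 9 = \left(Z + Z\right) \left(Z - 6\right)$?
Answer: $2115$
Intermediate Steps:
$C{\left(L \right)} = \left(-4 + L\right) \left(4 + L\right)$
$R{\left(Z \right)} = -9 + 2 Z \left(-6 + Z\right)$ ($R{\left(Z \right)} = -9 + \left(Z + Z\right) \left(Z - 6\right) = -9 + 2 Z \left(-6 + Z\right)$)
$R{\left(C{\left(-4 \right)} \right)} \left(4 - 239\right) = \left(-9 - 12 \left(-16 + \left(-4\right)^{2}\right) + 2 \left(-16 + \left(-4\right)^{2}\right)^{2}\right) \left(4 - 239\right) = \left(-9 - 12 \left(-16 + 16\right) + 2 \left(-16 + 16\right)^{2}\right) \left(-235\right) = \left(-9 - 0 + 2 \cdot 0^{2}\right) \left(-235\right) = \left(-9 + 0 + 2 \cdot 0\right) \left(-235\right) = \left(-9 + 0 + 0\right) \left(-235\right) = \left(-9\right) \left(-235\right) = 2115$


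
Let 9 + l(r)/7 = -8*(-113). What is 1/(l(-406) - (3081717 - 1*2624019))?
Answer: -1/451433 ≈ -2.2152e-6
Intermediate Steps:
l(r) = 6265 (l(r) = -63 + 7*(-8*(-113)) = -63 + 7*904 = -63 + 6328 = 6265)
1/(l(-406) - (3081717 - 1*2624019)) = 1/(6265 - (3081717 - 1*2624019)) = 1/(6265 - (3081717 - 2624019)) = 1/(6265 - 1*457698) = 1/(6265 - 457698) = 1/(-451433) = -1/451433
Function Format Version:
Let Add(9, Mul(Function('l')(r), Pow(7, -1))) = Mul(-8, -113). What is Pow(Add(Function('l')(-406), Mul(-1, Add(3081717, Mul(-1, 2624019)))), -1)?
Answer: Rational(-1, 451433) ≈ -2.2152e-6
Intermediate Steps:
Function('l')(r) = 6265 (Function('l')(r) = Add(-63, Mul(7, Mul(-8, -113))) = Add(-63, Mul(7, 904)) = Add(-63, 6328) = 6265)
Pow(Add(Function('l')(-406), Mul(-1, Add(3081717, Mul(-1, 2624019)))), -1) = Pow(Add(6265, Mul(-1, Add(3081717, Mul(-1, 2624019)))), -1) = Pow(Add(6265, Mul(-1, Add(3081717, -2624019))), -1) = Pow(Add(6265, Mul(-1, 457698)), -1) = Pow(Add(6265, -457698), -1) = Pow(-451433, -1) = Rational(-1, 451433)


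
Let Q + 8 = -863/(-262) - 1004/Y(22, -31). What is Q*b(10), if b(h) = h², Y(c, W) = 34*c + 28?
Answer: -7624100/12707 ≈ -599.99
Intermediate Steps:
Y(c, W) = 28 + 34*c
Q = -76241/12707 (Q = -8 + (-863/(-262) - 1004/(28 + 34*22)) = -8 + (-863*(-1/262) - 1004/(28 + 748)) = -8 + (863/262 - 1004/776) = -8 + (863/262 - 1004*1/776) = -8 + (863/262 - 251/194) = -8 + 25415/12707 = -76241/12707 ≈ -5.9999)
Q*b(10) = -76241/12707*10² = -76241/12707*100 = -7624100/12707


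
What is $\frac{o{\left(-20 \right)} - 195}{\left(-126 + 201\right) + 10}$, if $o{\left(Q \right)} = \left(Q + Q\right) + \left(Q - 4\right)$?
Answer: $- \frac{259}{85} \approx -3.0471$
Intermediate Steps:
$o{\left(Q \right)} = -4 + 3 Q$ ($o{\left(Q \right)} = 2 Q + \left(Q - 4\right) = 2 Q + \left(-4 + Q\right) = -4 + 3 Q$)
$\frac{o{\left(-20 \right)} - 195}{\left(-126 + 201\right) + 10} = \frac{\left(-4 + 3 \left(-20\right)\right) - 195}{\left(-126 + 201\right) + 10} = \frac{\left(-4 - 60\right) - 195}{75 + 10} = \frac{-64 - 195}{85} = \left(-259\right) \frac{1}{85} = - \frac{259}{85}$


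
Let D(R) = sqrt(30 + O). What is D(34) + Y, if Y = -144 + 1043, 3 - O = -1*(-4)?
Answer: 899 + sqrt(29) ≈ 904.38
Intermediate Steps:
O = -1 (O = 3 - (-1)*(-4) = 3 - 1*4 = 3 - 4 = -1)
D(R) = sqrt(29) (D(R) = sqrt(30 - 1) = sqrt(29))
Y = 899
D(34) + Y = sqrt(29) + 899 = 899 + sqrt(29)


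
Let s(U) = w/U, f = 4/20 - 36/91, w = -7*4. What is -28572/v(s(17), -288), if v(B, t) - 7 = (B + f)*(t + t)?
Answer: -221004420/8263873 ≈ -26.743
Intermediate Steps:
w = -28
f = -89/455 (f = 4*(1/20) - 36*1/91 = 1/5 - 36/91 = -89/455 ≈ -0.19560)
s(U) = -28/U
v(B, t) = 7 + 2*t*(-89/455 + B) (v(B, t) = 7 + (B - 89/455)*(t + t) = 7 + (-89/455 + B)*(2*t) = 7 + 2*t*(-89/455 + B))
-28572/v(s(17), -288) = -28572/(7 - 178/455*(-288) + 2*(-28/17)*(-288)) = -28572/(7 + 51264/455 + 2*(-28*1/17)*(-288)) = -28572/(7 + 51264/455 + 2*(-28/17)*(-288)) = -28572/(7 + 51264/455 + 16128/17) = -28572/8263873/7735 = -28572*7735/8263873 = -221004420/8263873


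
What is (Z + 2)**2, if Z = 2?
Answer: 16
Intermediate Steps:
(Z + 2)**2 = (2 + 2)**2 = 4**2 = 16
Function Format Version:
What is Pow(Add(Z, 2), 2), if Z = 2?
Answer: 16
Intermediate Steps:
Pow(Add(Z, 2), 2) = Pow(Add(2, 2), 2) = Pow(4, 2) = 16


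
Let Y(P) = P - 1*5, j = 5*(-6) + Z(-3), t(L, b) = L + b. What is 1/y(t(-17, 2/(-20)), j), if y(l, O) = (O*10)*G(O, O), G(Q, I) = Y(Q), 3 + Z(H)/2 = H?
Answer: 1/19740 ≈ 5.0659e-5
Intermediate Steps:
Z(H) = -6 + 2*H
j = -42 (j = 5*(-6) + (-6 + 2*(-3)) = -30 + (-6 - 6) = -30 - 12 = -42)
Y(P) = -5 + P (Y(P) = P - 5 = -5 + P)
G(Q, I) = -5 + Q
y(l, O) = 10*O*(-5 + O) (y(l, O) = (O*10)*(-5 + O) = (10*O)*(-5 + O) = 10*O*(-5 + O))
1/y(t(-17, 2/(-20)), j) = 1/(10*(-42)*(-5 - 42)) = 1/(10*(-42)*(-47)) = 1/19740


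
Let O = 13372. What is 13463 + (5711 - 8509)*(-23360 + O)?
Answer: 27959887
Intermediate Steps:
13463 + (5711 - 8509)*(-23360 + O) = 13463 + (5711 - 8509)*(-23360 + 13372) = 13463 - 2798*(-9988) = 13463 + 27946424 = 27959887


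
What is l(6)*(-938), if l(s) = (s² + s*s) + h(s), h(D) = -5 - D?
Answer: -57218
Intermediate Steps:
l(s) = -5 - s + 2*s² (l(s) = (s² + s*s) + (-5 - s) = (s² + s²) + (-5 - s) = 2*s² + (-5 - s) = -5 - s + 2*s²)
l(6)*(-938) = (-5 - 1*6 + 2*6²)*(-938) = (-5 - 6 + 2*36)*(-938) = (-5 - 6 + 72)*(-938) = 61*(-938) = -57218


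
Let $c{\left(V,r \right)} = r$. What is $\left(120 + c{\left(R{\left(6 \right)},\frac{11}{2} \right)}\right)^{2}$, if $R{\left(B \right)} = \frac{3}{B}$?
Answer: $\frac{63001}{4} \approx 15750.0$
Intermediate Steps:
$\left(120 + c{\left(R{\left(6 \right)},\frac{11}{2} \right)}\right)^{2} = \left(120 + \frac{11}{2}\right)^{2} = \left(\frac{251}{2}\right)^{2} = \frac{63001}{4}$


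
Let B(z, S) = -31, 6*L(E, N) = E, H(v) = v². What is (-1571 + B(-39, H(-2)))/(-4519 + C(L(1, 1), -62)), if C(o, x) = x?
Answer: 178/509 ≈ 0.34971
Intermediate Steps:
L(E, N) = E/6
(-1571 + B(-39, H(-2)))/(-4519 + C(L(1, 1), -62)) = (-1571 - 31)/(-4519 - 62) = -1602/(-4581) = -1602*(-1/4581) = 178/509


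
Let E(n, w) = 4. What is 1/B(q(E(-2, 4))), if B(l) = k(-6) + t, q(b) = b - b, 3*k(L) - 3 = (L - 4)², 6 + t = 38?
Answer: 3/199 ≈ 0.015075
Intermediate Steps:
t = 32 (t = -6 + 38 = 32)
k(L) = 1 + (-4 + L)²/3 (k(L) = 1 + (L - 4)²/3 = 1 + (-4 + L)²/3)
q(b) = 0
B(l) = 199/3 (B(l) = (1 + (-4 - 6)²/3) + 32 = (1 + (⅓)*(-10)²) + 32 = (1 + (⅓)*100) + 32 = (1 + 100/3) + 32 = 103/3 + 32 = 199/3)
1/B(q(E(-2, 4))) = 1/(199/3) = 3/199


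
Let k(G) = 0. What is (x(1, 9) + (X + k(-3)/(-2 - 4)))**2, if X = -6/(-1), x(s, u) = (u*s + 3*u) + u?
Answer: 2601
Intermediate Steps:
x(s, u) = 4*u + s*u (x(s, u) = (s*u + 3*u) + u = (3*u + s*u) + u = 4*u + s*u)
X = 6 (X = -6*(-1) = 6)
(x(1, 9) + (X + k(-3)/(-2 - 4)))**2 = (9*(4 + 1) + (6 + 0/(-2 - 4)))**2 = (9*5 + (6 + 0/(-6)))**2 = (45 + (6 + 0*(-1/6)))**2 = (45 + (6 + 0))**2 = (45 + 6)**2 = 51**2 = 2601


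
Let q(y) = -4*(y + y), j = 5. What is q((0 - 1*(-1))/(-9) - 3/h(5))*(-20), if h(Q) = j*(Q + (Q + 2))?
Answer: -232/9 ≈ -25.778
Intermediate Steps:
h(Q) = 10 + 10*Q (h(Q) = 5*(Q + (Q + 2)) = 5*(Q + (2 + Q)) = 5*(2 + 2*Q) = 10 + 10*Q)
q(y) = -8*y
q((0 - 1*(-1))/(-9) - 3/h(5))*(-20) = -8*((0 - 1*(-1))/(-9) - 3/(10 + 10*5))*(-20) = -8*((0 + 1)*(-⅑) - 3/(10 + 50))*(-20) = -8*(1*(-⅑) - 3/60)*(-20) = -8*(-⅑ - 3*1/60)*(-20) = -8*(-⅑ - 1/20)*(-20) = -8*(-29/180)*(-20) = (58/45)*(-20) = -232/9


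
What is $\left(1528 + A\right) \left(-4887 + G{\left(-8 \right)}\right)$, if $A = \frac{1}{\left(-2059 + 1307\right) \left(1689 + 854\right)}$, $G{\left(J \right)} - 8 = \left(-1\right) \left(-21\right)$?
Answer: $- \frac{7097658009603}{956168} \approx -7.423 \cdot 10^{6}$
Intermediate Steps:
$G{\left(J \right)} = 29$ ($G{\left(J \right)} = 8 - -21 = 8 + 21 = 29$)
$A = - \frac{1}{1912336}$ ($A = \frac{1}{\left(-752\right) 2543} = \frac{1}{-1912336} = - \frac{1}{1912336} \approx -5.2292 \cdot 10^{-7}$)
$\left(1528 + A\right) \left(-4887 + G{\left(-8 \right)}\right) = \left(1528 - \frac{1}{1912336}\right) \left(-4887 + 29\right) = \frac{2922049407}{1912336} \left(-4858\right) = - \frac{7097658009603}{956168}$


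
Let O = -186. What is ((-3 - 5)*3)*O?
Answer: 4464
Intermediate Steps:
((-3 - 5)*3)*O = ((-3 - 5)*3)*(-186) = -8*3*(-186) = -24*(-186) = 4464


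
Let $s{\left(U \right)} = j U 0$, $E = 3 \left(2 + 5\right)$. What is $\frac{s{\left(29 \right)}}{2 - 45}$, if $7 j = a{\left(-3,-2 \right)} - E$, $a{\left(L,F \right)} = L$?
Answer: $0$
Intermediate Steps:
$E = 21$ ($E = 3 \cdot 7 = 21$)
$j = - \frac{24}{7}$ ($j = \frac{-3 - 21}{7} = \frac{1}{7} \left(-24\right) = - \frac{24}{7} \approx -3.4286$)
$s{\left(U \right)} = 0$ ($s{\left(U \right)} = - \frac{24 U}{7} \cdot 0 = 0$)
$\frac{s{\left(29 \right)}}{2 - 45} = \frac{0}{2 - 45} = \frac{0}{-43} = 0 \left(- \frac{1}{43}\right) = 0$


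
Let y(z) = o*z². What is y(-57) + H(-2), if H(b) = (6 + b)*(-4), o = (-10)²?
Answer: 324884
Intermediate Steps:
o = 100
y(z) = 100*z²
H(b) = -24 - 4*b
y(-57) + H(-2) = 100*(-57)² + (-24 - 4*(-2)) = 100*3249 + (-24 + 8) = 324900 - 16 = 324884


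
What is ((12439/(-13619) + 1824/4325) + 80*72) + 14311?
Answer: 1182196596806/58902175 ≈ 20071.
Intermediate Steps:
((12439/(-13619) + 1824/4325) + 80*72) + 14311 = ((12439*(-1/13619) + 1824*(1/4325)) + 5760) + 14311 = ((-12439/13619 + 1824/4325) + 5760) + 14311 = (-28957619/58902175 + 5760) + 14311 = 339247570381/58902175 + 14311 = 1182196596806/58902175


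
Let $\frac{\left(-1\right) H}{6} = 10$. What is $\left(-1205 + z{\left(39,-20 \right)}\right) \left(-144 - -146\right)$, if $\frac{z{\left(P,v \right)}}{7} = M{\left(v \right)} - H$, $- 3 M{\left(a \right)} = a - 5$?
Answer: $- \frac{4360}{3} \approx -1453.3$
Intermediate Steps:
$H = -60$ ($H = \left(-6\right) 10 = -60$)
$M{\left(a \right)} = \frac{5}{3} - \frac{a}{3}$ ($M{\left(a \right)} = - \frac{a - 5}{3} = - \frac{-5 + a}{3} = \frac{5}{3} - \frac{a}{3}$)
$z{\left(P,v \right)} = \frac{1295}{3} - \frac{7 v}{3}$ ($z{\left(P,v \right)} = 7 \left(\left(\frac{5}{3} - \frac{v}{3}\right) - -60\right) = 7 \left(\left(\frac{5}{3} - \frac{v}{3}\right) + 60\right) = 7 \left(\frac{185}{3} - \frac{v}{3}\right) = \frac{1295}{3} - \frac{7 v}{3}$)
$\left(-1205 + z{\left(39,-20 \right)}\right) \left(-144 - -146\right) = \left(-1205 + \left(\frac{1295}{3} - - \frac{140}{3}\right)\right) \left(-144 - -146\right) = \left(-1205 + \left(\frac{1295}{3} + \frac{140}{3}\right)\right) \left(-144 + 146\right) = \left(-1205 + \frac{1435}{3}\right) 2 = \left(- \frac{2180}{3}\right) 2 = - \frac{4360}{3}$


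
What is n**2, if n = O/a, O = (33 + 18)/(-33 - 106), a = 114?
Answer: 289/27899524 ≈ 1.0359e-5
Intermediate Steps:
O = -51/139 (O = 51/(-139) = 51*(-1/139) = -51/139 ≈ -0.36691)
n = -17/5282 (n = -51/139/114 = -51/139*1/114 = -17/5282 ≈ -0.0032185)
n**2 = (-17/5282)**2 = 289/27899524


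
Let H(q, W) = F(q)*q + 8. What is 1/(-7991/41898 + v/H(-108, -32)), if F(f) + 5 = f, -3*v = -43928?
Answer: 127914594/128978089 ≈ 0.99175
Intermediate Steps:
v = 43928/3 (v = -1/3*(-43928) = 43928/3 ≈ 14643.)
F(f) = -5 + f
H(q, W) = 8 + q*(-5 + q) (H(q, W) = (-5 + q)*q + 8 = q*(-5 + q) + 8 = 8 + q*(-5 + q))
1/(-7991/41898 + v/H(-108, -32)) = 1/(-7991/41898 + 43928/(3*(8 - 108*(-5 - 108)))) = 1/(-7991*1/41898 + 43928/(3*(8 - 108*(-113)))) = 1/(-7991/41898 + 43928/(3*(8 + 12204))) = 1/(-7991/41898 + (43928/3)/12212) = 1/(-7991/41898 + (43928/3)*(1/12212)) = 1/(-7991/41898 + 10982/9159) = 1/(128978089/127914594) = 127914594/128978089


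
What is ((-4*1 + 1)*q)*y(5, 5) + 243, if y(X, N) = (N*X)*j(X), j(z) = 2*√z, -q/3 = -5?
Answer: 243 - 2250*√5 ≈ -4788.2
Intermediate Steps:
q = 15 (q = -3*(-5) = 15)
y(X, N) = 2*N*X^(3/2) (y(X, N) = (N*X)*(2*√X) = 2*N*X^(3/2))
((-4*1 + 1)*q)*y(5, 5) + 243 = ((-4*1 + 1)*15)*(2*5*5^(3/2)) + 243 = ((-4 + 1)*15)*(2*5*(5*√5)) + 243 = (-3*15)*(50*√5) + 243 = -2250*√5 + 243 = 243 - 2250*√5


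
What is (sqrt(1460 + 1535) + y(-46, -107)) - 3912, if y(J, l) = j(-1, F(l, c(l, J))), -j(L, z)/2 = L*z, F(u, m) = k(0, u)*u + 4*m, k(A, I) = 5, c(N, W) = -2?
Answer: -4998 + sqrt(2995) ≈ -4943.3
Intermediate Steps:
F(u, m) = 4*m + 5*u (F(u, m) = 5*u + 4*m = 4*m + 5*u)
j(L, z) = -2*L*z
y(J, l) = -16 + 10*l (y(J, l) = -2*(-1)*(4*(-2) + 5*l) = -2*(-1)*(-8 + 5*l) = -16 + 10*l)
(sqrt(1460 + 1535) + y(-46, -107)) - 3912 = (sqrt(1460 + 1535) + (-16 + 10*(-107))) - 3912 = (sqrt(2995) + (-16 - 1070)) - 3912 = (sqrt(2995) - 1086) - 3912 = (-1086 + sqrt(2995)) - 3912 = -4998 + sqrt(2995)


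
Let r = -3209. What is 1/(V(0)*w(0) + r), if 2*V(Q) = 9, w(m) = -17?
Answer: -2/6571 ≈ -0.00030437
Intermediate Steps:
V(Q) = 9/2 (V(Q) = (½)*9 = 9/2)
1/(V(0)*w(0) + r) = 1/((9/2)*(-17) - 3209) = 1/(-153/2 - 3209) = 1/(-6571/2) = -2/6571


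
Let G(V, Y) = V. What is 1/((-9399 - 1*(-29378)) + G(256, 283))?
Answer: 1/20235 ≈ 4.9419e-5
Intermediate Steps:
1/((-9399 - 1*(-29378)) + G(256, 283)) = 1/((-9399 - 1*(-29378)) + 256) = 1/((-9399 + 29378) + 256) = 1/(19979 + 256) = 1/20235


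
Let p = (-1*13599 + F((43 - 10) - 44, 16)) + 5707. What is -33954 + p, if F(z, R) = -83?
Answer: -41929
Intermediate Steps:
p = -7975 (p = (-1*13599 - 83) + 5707 = (-13599 - 83) + 5707 = -13682 + 5707 = -7975)
-33954 + p = -33954 - 7975 = -41929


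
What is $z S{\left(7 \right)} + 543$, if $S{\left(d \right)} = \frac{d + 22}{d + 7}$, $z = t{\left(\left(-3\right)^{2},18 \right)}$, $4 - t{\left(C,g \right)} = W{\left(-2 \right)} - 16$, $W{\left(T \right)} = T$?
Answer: $\frac{4120}{7} \approx 588.57$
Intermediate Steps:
$t{\left(C,g \right)} = 22$ ($t{\left(C,g \right)} = 4 - \left(-2 - 16\right) = 4 - -18 = 4 + 18 = 22$)
$z = 22$
$S{\left(d \right)} = \frac{22 + d}{7 + d}$
$z S{\left(7 \right)} + 543 = 22 \frac{22 + 7}{7 + 7} + 543 = 22 \cdot \frac{1}{14} \cdot 29 + 543 = 22 \cdot \frac{29}{14} + 543 = \frac{319}{7} + 543 = \frac{4120}{7}$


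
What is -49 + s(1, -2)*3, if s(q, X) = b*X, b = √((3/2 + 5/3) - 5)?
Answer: -49 - I*√66 ≈ -49.0 - 8.124*I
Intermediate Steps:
b = I*√66/6 (b = √((3*(½) + 5*(⅓)) - 5) = √((3/2 + 5/3) - 5) = √(19/6 - 5) = √(-11/6) = I*√66/6 ≈ 1.354*I)
s(q, X) = I*X*√66/6 (s(q, X) = (I*√66/6)*X = I*X*√66/6)
-49 + s(1, -2)*3 = -49 + ((⅙)*I*(-2)*√66)*3 = -49 - I*√66/3*3 = -49 - I*√66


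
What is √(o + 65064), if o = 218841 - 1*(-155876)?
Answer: √439781 ≈ 663.16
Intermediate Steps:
o = 374717 (o = 218841 + 155876 = 374717)
√(o + 65064) = √(374717 + 65064) = √439781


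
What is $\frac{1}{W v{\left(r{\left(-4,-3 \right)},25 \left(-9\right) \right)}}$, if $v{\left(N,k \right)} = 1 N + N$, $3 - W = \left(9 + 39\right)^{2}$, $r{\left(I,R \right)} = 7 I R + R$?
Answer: $- \frac{1}{372762} \approx -2.6827 \cdot 10^{-6}$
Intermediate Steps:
$r{\left(I,R \right)} = R + 7 I R$ ($r{\left(I,R \right)} = 7 I R + R = R + 7 I R$)
$W = -2301$ ($W = 3 - \left(9 + 39\right)^{2} = 3 - 48^{2} = 3 - 2304 = -2301$)
$v{\left(N,k \right)} = 2 N$ ($v{\left(N,k \right)} = N + N = 2 N$)
$\frac{1}{W v{\left(r{\left(-4,-3 \right)},25 \left(-9\right) \right)}} = \frac{1}{\left(-2301\right) 2 \left(- 3 \left(1 + 7 \left(-4\right)\right)\right)} = - \frac{1}{2301 \cdot 2 \left(- 3 \left(1 - 28\right)\right)} = - \frac{1}{2301 \cdot 2 \left(\left(-3\right) \left(-27\right)\right)} = - \frac{1}{2301 \cdot 2 \cdot 81} = - \frac{1}{2301 \cdot 162} = \left(- \frac{1}{2301}\right) \frac{1}{162} = - \frac{1}{372762}$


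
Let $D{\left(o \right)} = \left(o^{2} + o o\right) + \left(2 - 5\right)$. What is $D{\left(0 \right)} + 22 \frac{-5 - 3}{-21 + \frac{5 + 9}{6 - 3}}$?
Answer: $\frac{381}{49} \approx 7.7755$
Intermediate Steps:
$D{\left(o \right)} = -3 + 2 o^{2}$ ($D{\left(o \right)} = \left(o^{2} + o^{2}\right) + \left(2 - 5\right) = 2 o^{2} - 3 = -3 + 2 o^{2}$)
$D{\left(0 \right)} + 22 \frac{-5 - 3}{-21 + \frac{5 + 9}{6 - 3}} = \left(-3 + 2 \cdot 0^{2}\right) + 22 \frac{-5 - 3}{-21 + \frac{5 + 9}{6 - 3}} = \left(-3 + 2 \cdot 0\right) + 22 \left(- \frac{8}{-21 + \frac{14}{3}}\right) = \left(-3 + 0\right) + 22 \left(- \frac{8}{-21 + 14 \cdot \frac{1}{3}}\right) = -3 + 22 \left(- \frac{8}{-21 + \frac{14}{3}}\right) = -3 + 22 \left(- \frac{8}{- \frac{49}{3}}\right) = -3 + 22 \left(\left(-8\right) \left(- \frac{3}{49}\right)\right) = -3 + 22 \cdot \frac{24}{49} = -3 + \frac{528}{49} = \frac{381}{49}$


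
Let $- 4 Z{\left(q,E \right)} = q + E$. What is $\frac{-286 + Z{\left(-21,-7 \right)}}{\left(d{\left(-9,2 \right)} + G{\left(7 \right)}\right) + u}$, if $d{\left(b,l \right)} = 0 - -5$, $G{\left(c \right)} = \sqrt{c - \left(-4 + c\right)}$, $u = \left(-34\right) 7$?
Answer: $\frac{93}{77} \approx 1.2078$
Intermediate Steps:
$u = -238$
$G{\left(c \right)} = 2$ ($G{\left(c \right)} = \sqrt{4} = 2$)
$Z{\left(q,E \right)} = - \frac{E}{4} - \frac{q}{4}$ ($Z{\left(q,E \right)} = - \frac{q + E}{4} = - \frac{E + q}{4} = - \frac{E}{4} - \frac{q}{4}$)
$d{\left(b,l \right)} = 5$ ($d{\left(b,l \right)} = 0 + 5 = 5$)
$\frac{-286 + Z{\left(-21,-7 \right)}}{\left(d{\left(-9,2 \right)} + G{\left(7 \right)}\right) + u} = \frac{-286 - -7}{\left(5 + 2\right) - 238} = \frac{-286 + \left(\frac{7}{4} + \frac{21}{4}\right)}{7 - 238} = \frac{-286 + 7}{-231} = \left(-279\right) \left(- \frac{1}{231}\right) = \frac{93}{77}$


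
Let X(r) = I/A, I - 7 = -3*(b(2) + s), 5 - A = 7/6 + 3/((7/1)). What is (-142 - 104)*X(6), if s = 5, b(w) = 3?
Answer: 175644/143 ≈ 1228.3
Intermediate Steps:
A = 143/42 (A = 5 - (7/6 + 3/((7/1))) = 5 - (7*(⅙) + 3/((7*1))) = 5 - (7/6 + 3/7) = 5 - 1*67/42 = 5 - 67/42 = 143/42 ≈ 3.4048)
I = -17 (I = 7 - 3*(3 + 5) = 7 - 3*8 = 7 - 24 = -17)
X(r) = -714/143 (X(r) = -17/143/42 = -17*42/143 = -714/143)
(-142 - 104)*X(6) = (-142 - 104)*(-714/143) = -246*(-714/143) = 175644/143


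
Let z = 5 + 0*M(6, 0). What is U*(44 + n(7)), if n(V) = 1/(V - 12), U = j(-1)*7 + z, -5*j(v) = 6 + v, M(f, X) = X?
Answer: -438/5 ≈ -87.600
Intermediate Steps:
j(v) = -6/5 - v/5 (j(v) = -(6 + v)/5 = -6/5 - v/5)
z = 5 (z = 5 + 0*0 = 5 + 0 = 5)
U = -2 (U = (-6/5 - ⅕*(-1))*7 + 5 = (-6/5 + ⅕)*7 + 5 = -1*7 + 5 = -7 + 5 = -2)
n(V) = 1/(-12 + V)
U*(44 + n(7)) = -2*(44 + 1/(-12 + 7)) = -2*(44 + 1/(-5)) = -2*(44 - ⅕) = -2*219/5 = -438/5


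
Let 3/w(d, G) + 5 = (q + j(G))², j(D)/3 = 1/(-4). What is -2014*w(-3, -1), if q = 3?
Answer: -96672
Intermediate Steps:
j(D) = -¾ (j(D) = 3/(-4) = 3*(-¼) = -¾)
w(d, G) = 48 (w(d, G) = 3/(-5 + (3 - ¾)²) = 3/(-5 + (9/4)²) = 3/(-5 + 81/16) = 3/(1/16) = 3*16 = 48)
-2014*w(-3, -1) = -2014*48 = -96672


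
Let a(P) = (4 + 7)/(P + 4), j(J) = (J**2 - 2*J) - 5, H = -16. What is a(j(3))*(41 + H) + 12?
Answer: 299/2 ≈ 149.50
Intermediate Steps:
j(J) = -5 + J**2 - 2*J
a(P) = 11/(4 + P)
a(j(3))*(41 + H) + 12 = (11/(4 + (-5 + 3**2 - 2*3)))*(41 - 16) + 12 = (11/(4 + (-5 + 9 - 6)))*25 + 12 = (11/(4 - 2))*25 + 12 = (11/2)*25 + 12 = 275/2 + 12 = 299/2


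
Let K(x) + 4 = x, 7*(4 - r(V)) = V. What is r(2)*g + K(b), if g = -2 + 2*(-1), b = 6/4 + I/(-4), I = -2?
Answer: -118/7 ≈ -16.857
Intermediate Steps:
r(V) = 4 - V/7
b = 2 (b = 6/4 - 2/(-4) = 6*(1/4) - 2*(-1/4) = 3/2 + 1/2 = 2)
g = -4 (g = -2 - 2 = -4)
K(x) = -4 + x
r(2)*g + K(b) = (4 - 1/7*2)*(-4) + (-4 + 2) = (4 - 2/7)*(-4) - 2 = (26/7)*(-4) - 2 = -104/7 - 2 = -118/7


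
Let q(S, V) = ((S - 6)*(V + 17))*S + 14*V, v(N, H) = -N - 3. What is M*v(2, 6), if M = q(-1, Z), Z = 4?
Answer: -1015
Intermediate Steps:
v(N, H) = -3 - N
q(S, V) = 14*V + S*(-6 + S)*(17 + V) (q(S, V) = ((-6 + S)*(17 + V))*S + 14*V = S*(-6 + S)*(17 + V) + 14*V = 14*V + S*(-6 + S)*(17 + V))
M = 203 (M = -102*(-1) + 14*4 + 17*(-1)² + 4*(-1)² - 6*(-1)*4 = 102 + 56 + 17*1 + 4*1 + 24 = 102 + 56 + 17 + 4 + 24 = 203)
M*v(2, 6) = 203*(-3 - 1*2) = 203*(-3 - 2) = 203*(-5) = -1015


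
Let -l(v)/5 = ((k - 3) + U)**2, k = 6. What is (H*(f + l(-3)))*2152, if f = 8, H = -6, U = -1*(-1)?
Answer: 929664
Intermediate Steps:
U = 1
l(v) = -80 (l(v) = -5*((6 - 3) + 1)**2 = -5*(3 + 1)**2 = -5*4**2 = -5*16 = -80)
(H*(f + l(-3)))*2152 = -6*(8 - 80)*2152 = -6*(-72)*2152 = 432*2152 = 929664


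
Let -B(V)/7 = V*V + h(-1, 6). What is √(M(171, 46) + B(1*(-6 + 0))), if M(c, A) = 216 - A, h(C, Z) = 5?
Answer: 3*I*√13 ≈ 10.817*I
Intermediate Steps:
B(V) = -35 - 7*V² (B(V) = -7*(V*V + 5) = -7*(V² + 5) = -7*(5 + V²) = -35 - 7*V²)
√(M(171, 46) + B(1*(-6 + 0))) = √((216 - 1*46) + (-35 - 7*(-6 + 0)²)) = √((216 - 46) + (-35 - 7*(1*(-6))²)) = √(170 + (-35 - 7*(-6)²)) = √(170 + (-35 - 7*36)) = √(170 + (-35 - 252)) = √(170 - 287) = √(-117) = 3*I*√13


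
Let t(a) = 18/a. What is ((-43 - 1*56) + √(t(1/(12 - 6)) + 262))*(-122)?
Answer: 12078 - 122*√370 ≈ 9731.3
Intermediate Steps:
((-43 - 1*56) + √(t(1/(12 - 6)) + 262))*(-122) = ((-43 - 1*56) + √(18/(1/(12 - 6)) + 262))*(-122) = ((-43 - 56) + √(18/(1/6) + 262))*(-122) = (-99 + √(18/(⅙) + 262))*(-122) = (-99 + √(18*6 + 262))*(-122) = (-99 + √(108 + 262))*(-122) = (-99 + √370)*(-122) = 12078 - 122*√370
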